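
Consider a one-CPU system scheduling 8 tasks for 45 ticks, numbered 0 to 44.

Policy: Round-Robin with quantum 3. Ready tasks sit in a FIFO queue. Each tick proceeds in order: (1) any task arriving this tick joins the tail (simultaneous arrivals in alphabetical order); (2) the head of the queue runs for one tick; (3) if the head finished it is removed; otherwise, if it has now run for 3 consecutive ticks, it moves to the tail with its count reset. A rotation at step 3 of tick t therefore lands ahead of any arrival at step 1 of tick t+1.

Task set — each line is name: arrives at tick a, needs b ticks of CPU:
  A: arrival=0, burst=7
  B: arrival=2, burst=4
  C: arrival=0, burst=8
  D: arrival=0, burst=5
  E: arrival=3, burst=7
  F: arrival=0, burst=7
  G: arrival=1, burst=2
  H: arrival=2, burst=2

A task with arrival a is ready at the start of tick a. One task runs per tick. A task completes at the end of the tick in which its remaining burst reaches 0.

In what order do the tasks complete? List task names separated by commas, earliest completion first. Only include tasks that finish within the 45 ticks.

t=0: queue=[A,C,D,F] q_used=0 → run A
t=1: queue=[A,C,D,F,G] q_used=1 → run A
t=2: queue=[A,C,D,F,G,B,H] q_used=2 → run A
t=3: queue=[C,D,F,G,B,H,A,E] q_used=0 → run C
t=4: queue=[C,D,F,G,B,H,A,E] q_used=1 → run C
t=5: queue=[C,D,F,G,B,H,A,E] q_used=2 → run C
t=6: queue=[D,F,G,B,H,A,E,C] q_used=0 → run D
t=7: queue=[D,F,G,B,H,A,E,C] q_used=1 → run D
t=8: queue=[D,F,G,B,H,A,E,C] q_used=2 → run D
t=9: queue=[F,G,B,H,A,E,C,D] q_used=0 → run F
t=10: queue=[F,G,B,H,A,E,C,D] q_used=1 → run F
t=11: queue=[F,G,B,H,A,E,C,D] q_used=2 → run F
t=12: queue=[G,B,H,A,E,C,D,F] q_used=0 → run G
t=13: queue=[G,B,H,A,E,C,D,F] q_used=1 → run G
t=14: queue=[B,H,A,E,C,D,F] q_used=0 → run B
t=15: queue=[B,H,A,E,C,D,F] q_used=1 → run B
t=16: queue=[B,H,A,E,C,D,F] q_used=2 → run B
t=17: queue=[H,A,E,C,D,F,B] q_used=0 → run H
t=18: queue=[H,A,E,C,D,F,B] q_used=1 → run H
t=19: queue=[A,E,C,D,F,B] q_used=0 → run A
t=20: queue=[A,E,C,D,F,B] q_used=1 → run A
t=21: queue=[A,E,C,D,F,B] q_used=2 → run A
t=22: queue=[E,C,D,F,B,A] q_used=0 → run E
t=23: queue=[E,C,D,F,B,A] q_used=1 → run E
t=24: queue=[E,C,D,F,B,A] q_used=2 → run E
t=25: queue=[C,D,F,B,A,E] q_used=0 → run C
t=26: queue=[C,D,F,B,A,E] q_used=1 → run C
t=27: queue=[C,D,F,B,A,E] q_used=2 → run C
t=28: queue=[D,F,B,A,E,C] q_used=0 → run D
t=29: queue=[D,F,B,A,E,C] q_used=1 → run D
t=30: queue=[F,B,A,E,C] q_used=0 → run F
t=31: queue=[F,B,A,E,C] q_used=1 → run F
t=32: queue=[F,B,A,E,C] q_used=2 → run F
t=33: queue=[B,A,E,C,F] q_used=0 → run B
t=34: queue=[A,E,C,F] q_used=0 → run A
t=35: queue=[E,C,F] q_used=0 → run E
t=36: queue=[E,C,F] q_used=1 → run E
t=37: queue=[E,C,F] q_used=2 → run E
t=38: queue=[C,F,E] q_used=0 → run C
t=39: queue=[C,F,E] q_used=1 → run C
t=40: queue=[F,E] q_used=0 → run F
t=41: queue=[E] q_used=0 → run E
t=42: (idle)
t=43: (idle)
t=44: (idle)

completion order = G, H, D, B, A, C, F, E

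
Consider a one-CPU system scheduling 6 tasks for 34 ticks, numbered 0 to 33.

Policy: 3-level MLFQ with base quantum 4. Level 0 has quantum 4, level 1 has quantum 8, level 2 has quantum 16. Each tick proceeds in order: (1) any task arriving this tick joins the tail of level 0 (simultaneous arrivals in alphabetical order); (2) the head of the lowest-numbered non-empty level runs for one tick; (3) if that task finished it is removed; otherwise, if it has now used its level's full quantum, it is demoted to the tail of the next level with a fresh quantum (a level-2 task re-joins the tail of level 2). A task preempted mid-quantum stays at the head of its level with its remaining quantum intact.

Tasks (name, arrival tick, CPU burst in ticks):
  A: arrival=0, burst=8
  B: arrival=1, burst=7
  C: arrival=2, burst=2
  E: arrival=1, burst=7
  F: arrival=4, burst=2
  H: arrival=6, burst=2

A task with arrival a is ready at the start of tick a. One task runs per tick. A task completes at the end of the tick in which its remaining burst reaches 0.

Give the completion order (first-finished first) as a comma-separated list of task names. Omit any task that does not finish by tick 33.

t=0: L0/L1/L2 = A/-/- → run A
t=1: L0/L1/L2 = ABE/-/- → run A
t=2: L0/L1/L2 = ABEC/-/- → run A
t=3: L0/L1/L2 = ABEC/-/- → run A
t=4: L0/L1/L2 = BECF/A/- → run B
t=5: L0/L1/L2 = BECF/A/- → run B
t=6: L0/L1/L2 = BECFH/A/- → run B
t=7: L0/L1/L2 = BECFH/A/- → run B
t=8: L0/L1/L2 = ECFH/AB/- → run E
t=9: L0/L1/L2 = ECFH/AB/- → run E
t=10: L0/L1/L2 = ECFH/AB/- → run E
t=11: L0/L1/L2 = ECFH/AB/- → run E
t=12: L0/L1/L2 = CFH/ABE/- → run C
t=13: L0/L1/L2 = CFH/ABE/- → run C
t=14: L0/L1/L2 = FH/ABE/- → run F
t=15: L0/L1/L2 = FH/ABE/- → run F
t=16: L0/L1/L2 = H/ABE/- → run H
t=17: L0/L1/L2 = H/ABE/- → run H
t=18: L0/L1/L2 = -/ABE/- → run A
t=19: L0/L1/L2 = -/ABE/- → run A
t=20: L0/L1/L2 = -/ABE/- → run A
t=21: L0/L1/L2 = -/ABE/- → run A
t=22: L0/L1/L2 = -/BE/- → run B
t=23: L0/L1/L2 = -/BE/- → run B
t=24: L0/L1/L2 = -/BE/- → run B
t=25: L0/L1/L2 = -/E/- → run E
t=26: L0/L1/L2 = -/E/- → run E
t=27: L0/L1/L2 = -/E/- → run E
t=28: (idle)
t=29: (idle)
t=30: (idle)
t=31: (idle)
t=32: (idle)
t=33: (idle)

completion order = C, F, H, A, B, E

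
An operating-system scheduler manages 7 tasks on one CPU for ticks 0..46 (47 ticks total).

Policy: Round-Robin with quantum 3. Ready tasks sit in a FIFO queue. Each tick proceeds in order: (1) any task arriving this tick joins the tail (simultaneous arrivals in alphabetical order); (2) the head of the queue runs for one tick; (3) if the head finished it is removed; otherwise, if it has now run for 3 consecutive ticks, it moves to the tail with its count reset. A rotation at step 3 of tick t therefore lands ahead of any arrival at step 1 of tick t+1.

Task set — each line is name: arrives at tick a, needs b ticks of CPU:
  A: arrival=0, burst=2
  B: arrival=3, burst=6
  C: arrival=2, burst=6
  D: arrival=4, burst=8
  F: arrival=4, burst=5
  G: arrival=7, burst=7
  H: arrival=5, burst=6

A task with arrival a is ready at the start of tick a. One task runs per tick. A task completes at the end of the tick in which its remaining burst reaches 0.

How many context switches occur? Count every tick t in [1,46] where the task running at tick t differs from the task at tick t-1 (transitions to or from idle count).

context switches = 15

t=0: queue=[A] q_used=0 → run A
t=1: queue=[A] q_used=1 → run A
t=2: queue=[C] q_used=0 → run C
t=3: queue=[C,B] q_used=1 → run C
t=4: queue=[C,B,D,F] q_used=2 → run C
t=5: queue=[B,D,F,C,H] q_used=0 → run B
t=6: queue=[B,D,F,C,H] q_used=1 → run B
t=7: queue=[B,D,F,C,H,G] q_used=2 → run B
t=8: queue=[D,F,C,H,G,B] q_used=0 → run D
t=9: queue=[D,F,C,H,G,B] q_used=1 → run D
t=10: queue=[D,F,C,H,G,B] q_used=2 → run D
t=11: queue=[F,C,H,G,B,D] q_used=0 → run F
t=12: queue=[F,C,H,G,B,D] q_used=1 → run F
t=13: queue=[F,C,H,G,B,D] q_used=2 → run F
t=14: queue=[C,H,G,B,D,F] q_used=0 → run C
t=15: queue=[C,H,G,B,D,F] q_used=1 → run C
t=16: queue=[C,H,G,B,D,F] q_used=2 → run C
t=17: queue=[H,G,B,D,F] q_used=0 → run H
t=18: queue=[H,G,B,D,F] q_used=1 → run H
t=19: queue=[H,G,B,D,F] q_used=2 → run H
t=20: queue=[G,B,D,F,H] q_used=0 → run G
t=21: queue=[G,B,D,F,H] q_used=1 → run G
t=22: queue=[G,B,D,F,H] q_used=2 → run G
t=23: queue=[B,D,F,H,G] q_used=0 → run B
t=24: queue=[B,D,F,H,G] q_used=1 → run B
t=25: queue=[B,D,F,H,G] q_used=2 → run B
t=26: queue=[D,F,H,G] q_used=0 → run D
t=27: queue=[D,F,H,G] q_used=1 → run D
t=28: queue=[D,F,H,G] q_used=2 → run D
t=29: queue=[F,H,G,D] q_used=0 → run F
t=30: queue=[F,H,G,D] q_used=1 → run F
t=31: queue=[H,G,D] q_used=0 → run H
t=32: queue=[H,G,D] q_used=1 → run H
t=33: queue=[H,G,D] q_used=2 → run H
t=34: queue=[G,D] q_used=0 → run G
t=35: queue=[G,D] q_used=1 → run G
t=36: queue=[G,D] q_used=2 → run G
t=37: queue=[D,G] q_used=0 → run D
t=38: queue=[D,G] q_used=1 → run D
t=39: queue=[G] q_used=0 → run G
t=40: (idle)
t=41: (idle)
t=42: (idle)
t=43: (idle)
t=44: (idle)
t=45: (idle)
t=46: (idle)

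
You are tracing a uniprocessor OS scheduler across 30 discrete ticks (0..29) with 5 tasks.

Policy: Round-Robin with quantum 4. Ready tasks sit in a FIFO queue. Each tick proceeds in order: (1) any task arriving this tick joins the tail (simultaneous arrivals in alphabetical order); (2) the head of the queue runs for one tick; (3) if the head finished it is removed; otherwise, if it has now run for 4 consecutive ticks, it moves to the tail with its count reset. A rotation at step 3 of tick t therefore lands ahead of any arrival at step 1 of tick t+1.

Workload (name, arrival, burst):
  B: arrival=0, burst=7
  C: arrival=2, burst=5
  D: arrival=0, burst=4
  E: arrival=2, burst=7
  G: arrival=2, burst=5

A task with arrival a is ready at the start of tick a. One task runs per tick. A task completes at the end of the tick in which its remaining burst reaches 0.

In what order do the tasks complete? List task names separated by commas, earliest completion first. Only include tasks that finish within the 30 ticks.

t=0: queue=[B,D] q_used=0 → run B
t=1: queue=[B,D] q_used=1 → run B
t=2: queue=[B,D,C,E,G] q_used=2 → run B
t=3: queue=[B,D,C,E,G] q_used=3 → run B
t=4: queue=[D,C,E,G,B] q_used=0 → run D
t=5: queue=[D,C,E,G,B] q_used=1 → run D
t=6: queue=[D,C,E,G,B] q_used=2 → run D
t=7: queue=[D,C,E,G,B] q_used=3 → run D
t=8: queue=[C,E,G,B] q_used=0 → run C
t=9: queue=[C,E,G,B] q_used=1 → run C
t=10: queue=[C,E,G,B] q_used=2 → run C
t=11: queue=[C,E,G,B] q_used=3 → run C
t=12: queue=[E,G,B,C] q_used=0 → run E
t=13: queue=[E,G,B,C] q_used=1 → run E
t=14: queue=[E,G,B,C] q_used=2 → run E
t=15: queue=[E,G,B,C] q_used=3 → run E
t=16: queue=[G,B,C,E] q_used=0 → run G
t=17: queue=[G,B,C,E] q_used=1 → run G
t=18: queue=[G,B,C,E] q_used=2 → run G
t=19: queue=[G,B,C,E] q_used=3 → run G
t=20: queue=[B,C,E,G] q_used=0 → run B
t=21: queue=[B,C,E,G] q_used=1 → run B
t=22: queue=[B,C,E,G] q_used=2 → run B
t=23: queue=[C,E,G] q_used=0 → run C
t=24: queue=[E,G] q_used=0 → run E
t=25: queue=[E,G] q_used=1 → run E
t=26: queue=[E,G] q_used=2 → run E
t=27: queue=[G] q_used=0 → run G
t=28: (idle)
t=29: (idle)

completion order = D, B, C, E, G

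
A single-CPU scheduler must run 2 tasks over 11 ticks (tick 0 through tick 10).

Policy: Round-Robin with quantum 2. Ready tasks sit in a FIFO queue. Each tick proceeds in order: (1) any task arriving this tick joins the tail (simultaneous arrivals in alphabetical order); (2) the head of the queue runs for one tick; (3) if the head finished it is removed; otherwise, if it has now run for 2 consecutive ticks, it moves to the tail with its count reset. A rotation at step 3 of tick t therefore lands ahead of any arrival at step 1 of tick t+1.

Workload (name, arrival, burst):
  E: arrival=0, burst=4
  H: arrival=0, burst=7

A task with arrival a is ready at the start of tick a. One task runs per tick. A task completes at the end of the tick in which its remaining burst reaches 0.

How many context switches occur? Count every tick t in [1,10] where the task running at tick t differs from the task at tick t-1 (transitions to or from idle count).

context switches = 3

t=0: queue=[E,H] q_used=0 → run E
t=1: queue=[E,H] q_used=1 → run E
t=2: queue=[H,E] q_used=0 → run H
t=3: queue=[H,E] q_used=1 → run H
t=4: queue=[E,H] q_used=0 → run E
t=5: queue=[E,H] q_used=1 → run E
t=6: queue=[H] q_used=0 → run H
t=7: queue=[H] q_used=1 → run H
t=8: queue=[H] q_used=0 → run H
t=9: queue=[H] q_used=1 → run H
t=10: queue=[H] q_used=0 → run H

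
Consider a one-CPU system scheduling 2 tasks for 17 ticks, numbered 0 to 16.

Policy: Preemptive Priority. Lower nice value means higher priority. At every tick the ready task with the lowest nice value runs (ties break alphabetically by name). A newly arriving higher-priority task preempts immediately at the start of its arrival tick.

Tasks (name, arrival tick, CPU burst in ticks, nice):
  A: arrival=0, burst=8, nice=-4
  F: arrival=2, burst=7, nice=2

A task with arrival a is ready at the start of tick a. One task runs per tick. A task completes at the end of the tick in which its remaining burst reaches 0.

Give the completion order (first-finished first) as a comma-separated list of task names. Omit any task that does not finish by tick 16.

completion order = A, F

t=0: ready={A} → run A
t=1: ready={A} → run A
t=2: ready={A,F} → run A
t=3: ready={A,F} → run A
t=4: ready={A,F} → run A
t=5: ready={A,F} → run A
t=6: ready={A,F} → run A
t=7: ready={A,F} → run A
t=8: ready={F} → run F
t=9: ready={F} → run F
t=10: ready={F} → run F
t=11: ready={F} → run F
t=12: ready={F} → run F
t=13: ready={F} → run F
t=14: ready={F} → run F
t=15: (idle)
t=16: (idle)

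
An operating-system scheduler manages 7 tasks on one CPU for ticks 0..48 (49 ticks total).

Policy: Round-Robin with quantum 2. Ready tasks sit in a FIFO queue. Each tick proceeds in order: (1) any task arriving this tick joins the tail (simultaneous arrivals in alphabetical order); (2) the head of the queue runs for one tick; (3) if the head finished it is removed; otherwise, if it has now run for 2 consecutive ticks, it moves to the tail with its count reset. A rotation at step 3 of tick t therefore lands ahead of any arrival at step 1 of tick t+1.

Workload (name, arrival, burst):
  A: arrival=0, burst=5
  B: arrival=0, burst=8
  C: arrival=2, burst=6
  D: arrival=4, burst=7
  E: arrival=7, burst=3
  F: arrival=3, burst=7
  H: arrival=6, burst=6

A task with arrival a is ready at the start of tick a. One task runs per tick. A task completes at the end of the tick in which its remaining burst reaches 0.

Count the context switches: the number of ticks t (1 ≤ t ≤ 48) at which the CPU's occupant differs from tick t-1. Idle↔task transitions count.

t=0: queue=[A,B] q_used=0 → run A
t=1: queue=[A,B] q_used=1 → run A
t=2: queue=[B,A,C] q_used=0 → run B
t=3: queue=[B,A,C,F] q_used=1 → run B
t=4: queue=[A,C,F,B,D] q_used=0 → run A
t=5: queue=[A,C,F,B,D] q_used=1 → run A
t=6: queue=[C,F,B,D,A,H] q_used=0 → run C
t=7: queue=[C,F,B,D,A,H,E] q_used=1 → run C
t=8: queue=[F,B,D,A,H,E,C] q_used=0 → run F
t=9: queue=[F,B,D,A,H,E,C] q_used=1 → run F
t=10: queue=[B,D,A,H,E,C,F] q_used=0 → run B
t=11: queue=[B,D,A,H,E,C,F] q_used=1 → run B
t=12: queue=[D,A,H,E,C,F,B] q_used=0 → run D
t=13: queue=[D,A,H,E,C,F,B] q_used=1 → run D
t=14: queue=[A,H,E,C,F,B,D] q_used=0 → run A
t=15: queue=[H,E,C,F,B,D] q_used=0 → run H
t=16: queue=[H,E,C,F,B,D] q_used=1 → run H
t=17: queue=[E,C,F,B,D,H] q_used=0 → run E
t=18: queue=[E,C,F,B,D,H] q_used=1 → run E
t=19: queue=[C,F,B,D,H,E] q_used=0 → run C
t=20: queue=[C,F,B,D,H,E] q_used=1 → run C
t=21: queue=[F,B,D,H,E,C] q_used=0 → run F
t=22: queue=[F,B,D,H,E,C] q_used=1 → run F
t=23: queue=[B,D,H,E,C,F] q_used=0 → run B
t=24: queue=[B,D,H,E,C,F] q_used=1 → run B
t=25: queue=[D,H,E,C,F,B] q_used=0 → run D
t=26: queue=[D,H,E,C,F,B] q_used=1 → run D
t=27: queue=[H,E,C,F,B,D] q_used=0 → run H
t=28: queue=[H,E,C,F,B,D] q_used=1 → run H
t=29: queue=[E,C,F,B,D,H] q_used=0 → run E
t=30: queue=[C,F,B,D,H] q_used=0 → run C
t=31: queue=[C,F,B,D,H] q_used=1 → run C
t=32: queue=[F,B,D,H] q_used=0 → run F
t=33: queue=[F,B,D,H] q_used=1 → run F
t=34: queue=[B,D,H,F] q_used=0 → run B
t=35: queue=[B,D,H,F] q_used=1 → run B
t=36: queue=[D,H,F] q_used=0 → run D
t=37: queue=[D,H,F] q_used=1 → run D
t=38: queue=[H,F,D] q_used=0 → run H
t=39: queue=[H,F,D] q_used=1 → run H
t=40: queue=[F,D] q_used=0 → run F
t=41: queue=[D] q_used=0 → run D
t=42: (idle)
t=43: (idle)
t=44: (idle)
t=45: (idle)
t=46: (idle)
t=47: (idle)
t=48: (idle)

context switches = 23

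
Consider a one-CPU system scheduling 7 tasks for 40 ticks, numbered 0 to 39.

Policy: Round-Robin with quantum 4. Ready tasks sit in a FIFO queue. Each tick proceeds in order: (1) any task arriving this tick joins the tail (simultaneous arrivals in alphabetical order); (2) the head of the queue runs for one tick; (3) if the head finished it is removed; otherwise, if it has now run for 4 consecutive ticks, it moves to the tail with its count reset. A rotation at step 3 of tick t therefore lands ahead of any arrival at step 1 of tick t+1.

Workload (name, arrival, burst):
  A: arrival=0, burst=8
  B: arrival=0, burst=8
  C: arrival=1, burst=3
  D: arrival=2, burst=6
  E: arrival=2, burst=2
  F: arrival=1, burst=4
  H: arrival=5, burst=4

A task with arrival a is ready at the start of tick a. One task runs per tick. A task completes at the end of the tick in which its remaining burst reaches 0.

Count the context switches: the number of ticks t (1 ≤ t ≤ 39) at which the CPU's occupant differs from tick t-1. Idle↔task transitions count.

t=0: queue=[A,B] q_used=0 → run A
t=1: queue=[A,B,C,F] q_used=1 → run A
t=2: queue=[A,B,C,F,D,E] q_used=2 → run A
t=3: queue=[A,B,C,F,D,E] q_used=3 → run A
t=4: queue=[B,C,F,D,E,A] q_used=0 → run B
t=5: queue=[B,C,F,D,E,A,H] q_used=1 → run B
t=6: queue=[B,C,F,D,E,A,H] q_used=2 → run B
t=7: queue=[B,C,F,D,E,A,H] q_used=3 → run B
t=8: queue=[C,F,D,E,A,H,B] q_used=0 → run C
t=9: queue=[C,F,D,E,A,H,B] q_used=1 → run C
t=10: queue=[C,F,D,E,A,H,B] q_used=2 → run C
t=11: queue=[F,D,E,A,H,B] q_used=0 → run F
t=12: queue=[F,D,E,A,H,B] q_used=1 → run F
t=13: queue=[F,D,E,A,H,B] q_used=2 → run F
t=14: queue=[F,D,E,A,H,B] q_used=3 → run F
t=15: queue=[D,E,A,H,B] q_used=0 → run D
t=16: queue=[D,E,A,H,B] q_used=1 → run D
t=17: queue=[D,E,A,H,B] q_used=2 → run D
t=18: queue=[D,E,A,H,B] q_used=3 → run D
t=19: queue=[E,A,H,B,D] q_used=0 → run E
t=20: queue=[E,A,H,B,D] q_used=1 → run E
t=21: queue=[A,H,B,D] q_used=0 → run A
t=22: queue=[A,H,B,D] q_used=1 → run A
t=23: queue=[A,H,B,D] q_used=2 → run A
t=24: queue=[A,H,B,D] q_used=3 → run A
t=25: queue=[H,B,D] q_used=0 → run H
t=26: queue=[H,B,D] q_used=1 → run H
t=27: queue=[H,B,D] q_used=2 → run H
t=28: queue=[H,B,D] q_used=3 → run H
t=29: queue=[B,D] q_used=0 → run B
t=30: queue=[B,D] q_used=1 → run B
t=31: queue=[B,D] q_used=2 → run B
t=32: queue=[B,D] q_used=3 → run B
t=33: queue=[D] q_used=0 → run D
t=34: queue=[D] q_used=1 → run D
t=35: (idle)
t=36: (idle)
t=37: (idle)
t=38: (idle)
t=39: (idle)

context switches = 10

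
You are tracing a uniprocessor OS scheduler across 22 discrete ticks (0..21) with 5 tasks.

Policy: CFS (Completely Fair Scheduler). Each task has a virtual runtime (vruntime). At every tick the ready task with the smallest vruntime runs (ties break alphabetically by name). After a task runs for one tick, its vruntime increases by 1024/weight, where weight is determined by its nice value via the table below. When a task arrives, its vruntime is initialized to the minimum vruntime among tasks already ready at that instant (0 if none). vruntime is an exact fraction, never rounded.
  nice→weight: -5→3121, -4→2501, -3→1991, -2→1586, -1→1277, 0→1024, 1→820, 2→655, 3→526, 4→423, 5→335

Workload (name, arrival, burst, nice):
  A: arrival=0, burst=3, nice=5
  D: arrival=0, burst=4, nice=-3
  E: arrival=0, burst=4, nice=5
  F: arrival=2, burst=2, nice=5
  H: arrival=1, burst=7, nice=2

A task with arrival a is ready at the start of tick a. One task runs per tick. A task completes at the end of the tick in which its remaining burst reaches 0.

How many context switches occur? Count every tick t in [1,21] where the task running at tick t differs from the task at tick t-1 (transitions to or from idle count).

t=0: vr[A=0 D=0 E=0] → run A
t=1: vr[A=1024/335 D=0 E=0 H=0] → run D
t=2: vr[A=1024/335 D=1024/1991 E=0 F=0 H=0] → run E
t=3: vr[A=1024/335 D=1024/1991 E=1024/335 F=0 H=0] → run F
t=4: vr[A=1024/335 D=1024/1991 E=1024/335 F=1024/335 H=0] → run H
t=5: vr[A=1024/335 D=1024/1991 E=1024/335 F=1024/335 H=1024/655] → run D
t=6: vr[A=1024/335 D=2048/1991 E=1024/335 F=1024/335 H=1024/655] → run D
t=7: vr[A=1024/335 D=3072/1991 E=1024/335 F=1024/335 H=1024/655] → run D
t=8: vr[A=1024/335 E=1024/335 F=1024/335 H=1024/655] → run H
t=9: vr[A=1024/335 E=1024/335 F=1024/335 H=2048/655] → run A
t=10: vr[A=2048/335 E=1024/335 F=1024/335 H=2048/655] → run E
t=11: vr[A=2048/335 E=2048/335 F=1024/335 H=2048/655] → run F
t=12: vr[A=2048/335 E=2048/335 H=2048/655] → run H
t=13: vr[A=2048/335 E=2048/335 H=3072/655] → run H
t=14: vr[A=2048/335 E=2048/335 H=4096/655] → run A
t=15: vr[E=2048/335 H=4096/655] → run E
t=16: vr[E=3072/335 H=4096/655] → run H
t=17: vr[E=3072/335 H=1024/131] → run H
t=18: vr[E=3072/335 H=6144/655] → run E
t=19: vr[H=6144/655] → run H
t=20: (idle)
t=21: (idle)

context switches = 16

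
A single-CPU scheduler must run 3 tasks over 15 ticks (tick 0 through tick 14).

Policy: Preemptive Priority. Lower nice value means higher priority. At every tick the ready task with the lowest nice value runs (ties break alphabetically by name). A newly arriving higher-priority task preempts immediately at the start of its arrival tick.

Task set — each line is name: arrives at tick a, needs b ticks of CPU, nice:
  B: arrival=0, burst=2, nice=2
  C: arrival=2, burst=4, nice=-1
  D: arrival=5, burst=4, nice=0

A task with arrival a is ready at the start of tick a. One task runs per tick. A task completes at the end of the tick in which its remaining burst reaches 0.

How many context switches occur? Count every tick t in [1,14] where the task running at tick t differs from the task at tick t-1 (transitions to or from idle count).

context switches = 3

t=0: ready={B} → run B
t=1: ready={B} → run B
t=2: ready={C} → run C
t=3: ready={C} → run C
t=4: ready={C} → run C
t=5: ready={C,D} → run C
t=6: ready={D} → run D
t=7: ready={D} → run D
t=8: ready={D} → run D
t=9: ready={D} → run D
t=10: (idle)
t=11: (idle)
t=12: (idle)
t=13: (idle)
t=14: (idle)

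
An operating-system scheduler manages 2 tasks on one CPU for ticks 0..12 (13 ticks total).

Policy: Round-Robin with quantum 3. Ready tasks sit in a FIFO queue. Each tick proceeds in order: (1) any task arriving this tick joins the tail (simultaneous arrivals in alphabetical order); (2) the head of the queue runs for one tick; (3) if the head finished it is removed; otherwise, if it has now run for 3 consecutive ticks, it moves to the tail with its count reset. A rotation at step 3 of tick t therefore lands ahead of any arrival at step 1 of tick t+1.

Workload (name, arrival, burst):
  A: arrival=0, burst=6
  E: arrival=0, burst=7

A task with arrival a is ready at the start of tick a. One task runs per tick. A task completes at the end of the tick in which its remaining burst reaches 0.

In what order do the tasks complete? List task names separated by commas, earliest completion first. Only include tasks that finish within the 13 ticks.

completion order = A, E

t=0: queue=[A,E] q_used=0 → run A
t=1: queue=[A,E] q_used=1 → run A
t=2: queue=[A,E] q_used=2 → run A
t=3: queue=[E,A] q_used=0 → run E
t=4: queue=[E,A] q_used=1 → run E
t=5: queue=[E,A] q_used=2 → run E
t=6: queue=[A,E] q_used=0 → run A
t=7: queue=[A,E] q_used=1 → run A
t=8: queue=[A,E] q_used=2 → run A
t=9: queue=[E] q_used=0 → run E
t=10: queue=[E] q_used=1 → run E
t=11: queue=[E] q_used=2 → run E
t=12: queue=[E] q_used=0 → run E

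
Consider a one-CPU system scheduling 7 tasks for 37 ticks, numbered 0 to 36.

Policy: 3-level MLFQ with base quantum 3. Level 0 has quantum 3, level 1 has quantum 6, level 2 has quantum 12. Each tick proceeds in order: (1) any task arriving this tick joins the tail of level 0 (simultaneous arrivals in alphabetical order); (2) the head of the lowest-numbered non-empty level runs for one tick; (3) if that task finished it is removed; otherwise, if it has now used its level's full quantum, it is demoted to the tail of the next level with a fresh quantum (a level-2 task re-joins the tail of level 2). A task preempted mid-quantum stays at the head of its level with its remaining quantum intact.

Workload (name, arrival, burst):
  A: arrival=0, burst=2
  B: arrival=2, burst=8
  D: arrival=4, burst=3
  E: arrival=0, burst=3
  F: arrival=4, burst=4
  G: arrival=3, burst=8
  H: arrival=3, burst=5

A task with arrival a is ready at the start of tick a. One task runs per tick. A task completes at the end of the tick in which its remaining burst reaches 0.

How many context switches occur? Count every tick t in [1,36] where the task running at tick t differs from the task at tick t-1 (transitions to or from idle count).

t=0: L0/L1/L2 = AE/-/- → run A
t=1: L0/L1/L2 = AE/-/- → run A
t=2: L0/L1/L2 = EB/-/- → run E
t=3: L0/L1/L2 = EBGH/-/- → run E
t=4: L0/L1/L2 = EBGHDF/-/- → run E
t=5: L0/L1/L2 = BGHDF/-/- → run B
t=6: L0/L1/L2 = BGHDF/-/- → run B
t=7: L0/L1/L2 = BGHDF/-/- → run B
t=8: L0/L1/L2 = GHDF/B/- → run G
t=9: L0/L1/L2 = GHDF/B/- → run G
t=10: L0/L1/L2 = GHDF/B/- → run G
t=11: L0/L1/L2 = HDF/BG/- → run H
t=12: L0/L1/L2 = HDF/BG/- → run H
t=13: L0/L1/L2 = HDF/BG/- → run H
t=14: L0/L1/L2 = DF/BGH/- → run D
t=15: L0/L1/L2 = DF/BGH/- → run D
t=16: L0/L1/L2 = DF/BGH/- → run D
t=17: L0/L1/L2 = F/BGH/- → run F
t=18: L0/L1/L2 = F/BGH/- → run F
t=19: L0/L1/L2 = F/BGH/- → run F
t=20: L0/L1/L2 = -/BGHF/- → run B
t=21: L0/L1/L2 = -/BGHF/- → run B
t=22: L0/L1/L2 = -/BGHF/- → run B
t=23: L0/L1/L2 = -/BGHF/- → run B
t=24: L0/L1/L2 = -/BGHF/- → run B
t=25: L0/L1/L2 = -/GHF/- → run G
t=26: L0/L1/L2 = -/GHF/- → run G
t=27: L0/L1/L2 = -/GHF/- → run G
t=28: L0/L1/L2 = -/GHF/- → run G
t=29: L0/L1/L2 = -/GHF/- → run G
t=30: L0/L1/L2 = -/HF/- → run H
t=31: L0/L1/L2 = -/HF/- → run H
t=32: L0/L1/L2 = -/F/- → run F
t=33: (idle)
t=34: (idle)
t=35: (idle)
t=36: (idle)

context switches = 11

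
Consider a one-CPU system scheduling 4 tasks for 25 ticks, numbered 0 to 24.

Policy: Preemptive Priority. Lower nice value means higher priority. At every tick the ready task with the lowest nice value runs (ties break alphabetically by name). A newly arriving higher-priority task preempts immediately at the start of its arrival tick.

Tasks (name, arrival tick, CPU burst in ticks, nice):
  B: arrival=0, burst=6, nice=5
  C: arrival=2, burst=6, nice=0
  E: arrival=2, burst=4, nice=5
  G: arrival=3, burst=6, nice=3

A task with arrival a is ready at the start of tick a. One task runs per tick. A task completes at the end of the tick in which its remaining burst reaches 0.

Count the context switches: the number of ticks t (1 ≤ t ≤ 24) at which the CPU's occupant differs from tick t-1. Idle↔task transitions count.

context switches = 5

t=0: ready={B} → run B
t=1: ready={B} → run B
t=2: ready={B,C,E} → run C
t=3: ready={B,C,E,G} → run C
t=4: ready={B,C,E,G} → run C
t=5: ready={B,C,E,G} → run C
t=6: ready={B,C,E,G} → run C
t=7: ready={B,C,E,G} → run C
t=8: ready={B,E,G} → run G
t=9: ready={B,E,G} → run G
t=10: ready={B,E,G} → run G
t=11: ready={B,E,G} → run G
t=12: ready={B,E,G} → run G
t=13: ready={B,E,G} → run G
t=14: ready={B,E} → run B
t=15: ready={B,E} → run B
t=16: ready={B,E} → run B
t=17: ready={B,E} → run B
t=18: ready={E} → run E
t=19: ready={E} → run E
t=20: ready={E} → run E
t=21: ready={E} → run E
t=22: (idle)
t=23: (idle)
t=24: (idle)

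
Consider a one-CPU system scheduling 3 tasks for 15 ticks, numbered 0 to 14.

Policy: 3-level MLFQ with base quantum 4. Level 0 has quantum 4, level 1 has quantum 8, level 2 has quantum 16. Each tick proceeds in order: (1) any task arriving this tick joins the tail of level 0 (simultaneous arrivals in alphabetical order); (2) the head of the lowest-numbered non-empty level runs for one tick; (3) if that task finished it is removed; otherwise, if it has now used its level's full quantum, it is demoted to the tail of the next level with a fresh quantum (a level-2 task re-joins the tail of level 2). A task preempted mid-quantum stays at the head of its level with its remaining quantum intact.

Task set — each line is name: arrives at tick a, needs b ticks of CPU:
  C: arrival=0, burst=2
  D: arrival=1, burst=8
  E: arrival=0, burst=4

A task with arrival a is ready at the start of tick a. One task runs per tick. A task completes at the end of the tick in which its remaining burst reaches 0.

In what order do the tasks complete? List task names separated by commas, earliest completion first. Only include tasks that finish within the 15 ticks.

completion order = C, E, D

t=0: L0/L1/L2 = CE/-/- → run C
t=1: L0/L1/L2 = CED/-/- → run C
t=2: L0/L1/L2 = ED/-/- → run E
t=3: L0/L1/L2 = ED/-/- → run E
t=4: L0/L1/L2 = ED/-/- → run E
t=5: L0/L1/L2 = ED/-/- → run E
t=6: L0/L1/L2 = D/-/- → run D
t=7: L0/L1/L2 = D/-/- → run D
t=8: L0/L1/L2 = D/-/- → run D
t=9: L0/L1/L2 = D/-/- → run D
t=10: L0/L1/L2 = -/D/- → run D
t=11: L0/L1/L2 = -/D/- → run D
t=12: L0/L1/L2 = -/D/- → run D
t=13: L0/L1/L2 = -/D/- → run D
t=14: (idle)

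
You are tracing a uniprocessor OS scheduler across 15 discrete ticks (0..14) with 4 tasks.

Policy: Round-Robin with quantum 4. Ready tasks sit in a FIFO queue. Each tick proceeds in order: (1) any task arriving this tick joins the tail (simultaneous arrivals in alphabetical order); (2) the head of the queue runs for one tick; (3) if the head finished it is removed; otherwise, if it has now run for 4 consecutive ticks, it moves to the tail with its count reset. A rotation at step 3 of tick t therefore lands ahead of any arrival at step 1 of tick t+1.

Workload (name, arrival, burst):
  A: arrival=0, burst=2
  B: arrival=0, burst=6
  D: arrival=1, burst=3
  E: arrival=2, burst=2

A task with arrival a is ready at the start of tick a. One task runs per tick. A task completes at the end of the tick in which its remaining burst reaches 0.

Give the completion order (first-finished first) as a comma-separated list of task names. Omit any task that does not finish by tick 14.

completion order = A, D, E, B

t=0: queue=[A,B] q_used=0 → run A
t=1: queue=[A,B,D] q_used=1 → run A
t=2: queue=[B,D,E] q_used=0 → run B
t=3: queue=[B,D,E] q_used=1 → run B
t=4: queue=[B,D,E] q_used=2 → run B
t=5: queue=[B,D,E] q_used=3 → run B
t=6: queue=[D,E,B] q_used=0 → run D
t=7: queue=[D,E,B] q_used=1 → run D
t=8: queue=[D,E,B] q_used=2 → run D
t=9: queue=[E,B] q_used=0 → run E
t=10: queue=[E,B] q_used=1 → run E
t=11: queue=[B] q_used=0 → run B
t=12: queue=[B] q_used=1 → run B
t=13: (idle)
t=14: (idle)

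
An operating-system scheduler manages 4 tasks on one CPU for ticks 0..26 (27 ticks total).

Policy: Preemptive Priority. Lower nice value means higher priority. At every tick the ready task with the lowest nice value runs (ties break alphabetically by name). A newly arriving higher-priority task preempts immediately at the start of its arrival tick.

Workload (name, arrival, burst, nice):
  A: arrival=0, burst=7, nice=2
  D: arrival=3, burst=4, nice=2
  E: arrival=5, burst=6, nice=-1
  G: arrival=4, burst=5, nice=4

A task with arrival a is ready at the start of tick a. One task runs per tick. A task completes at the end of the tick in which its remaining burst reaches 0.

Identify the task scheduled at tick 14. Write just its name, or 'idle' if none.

t=0: ready={A} → run A
t=1: ready={A} → run A
t=2: ready={A} → run A
t=3: ready={A,D} → run A
t=4: ready={A,D,G} → run A
t=5: ready={A,D,E,G} → run E
t=6: ready={A,D,E,G} → run E
t=7: ready={A,D,E,G} → run E
t=8: ready={A,D,E,G} → run E
t=9: ready={A,D,E,G} → run E
t=10: ready={A,D,E,G} → run E
t=11: ready={A,D,G} → run A
t=12: ready={A,D,G} → run A
t=13: ready={D,G} → run D
t=14: ready={D,G} → run D
t=15: ready={D,G} → run D
t=16: ready={D,G} → run D
t=17: ready={G} → run G
t=18: ready={G} → run G
t=19: ready={G} → run G
t=20: ready={G} → run G
t=21: ready={G} → run G
t=22: (idle)
t=23: (idle)
t=24: (idle)
t=25: (idle)
t=26: (idle)

running at tick 14 = D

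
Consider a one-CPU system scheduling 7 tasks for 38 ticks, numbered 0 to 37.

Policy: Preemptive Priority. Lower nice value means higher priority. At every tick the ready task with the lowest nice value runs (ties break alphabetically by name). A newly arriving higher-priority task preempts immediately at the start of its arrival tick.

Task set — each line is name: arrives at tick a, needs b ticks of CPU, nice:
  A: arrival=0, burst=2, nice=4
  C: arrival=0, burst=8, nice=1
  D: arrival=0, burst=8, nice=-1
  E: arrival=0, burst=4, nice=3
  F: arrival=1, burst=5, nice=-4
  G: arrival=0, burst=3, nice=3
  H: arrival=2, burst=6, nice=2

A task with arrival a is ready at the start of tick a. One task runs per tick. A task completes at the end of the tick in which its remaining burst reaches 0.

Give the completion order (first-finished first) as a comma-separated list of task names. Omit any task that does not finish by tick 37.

completion order = F, D, C, H, E, G, A

t=0: ready={A,C,D,E,G} → run D
t=1: ready={A,C,D,E,F,G} → run F
t=2: ready={A,C,D,E,F,G,H} → run F
t=3: ready={A,C,D,E,F,G,H} → run F
t=4: ready={A,C,D,E,F,G,H} → run F
t=5: ready={A,C,D,E,F,G,H} → run F
t=6: ready={A,C,D,E,G,H} → run D
t=7: ready={A,C,D,E,G,H} → run D
t=8: ready={A,C,D,E,G,H} → run D
t=9: ready={A,C,D,E,G,H} → run D
t=10: ready={A,C,D,E,G,H} → run D
t=11: ready={A,C,D,E,G,H} → run D
t=12: ready={A,C,D,E,G,H} → run D
t=13: ready={A,C,E,G,H} → run C
t=14: ready={A,C,E,G,H} → run C
t=15: ready={A,C,E,G,H} → run C
t=16: ready={A,C,E,G,H} → run C
t=17: ready={A,C,E,G,H} → run C
t=18: ready={A,C,E,G,H} → run C
t=19: ready={A,C,E,G,H} → run C
t=20: ready={A,C,E,G,H} → run C
t=21: ready={A,E,G,H} → run H
t=22: ready={A,E,G,H} → run H
t=23: ready={A,E,G,H} → run H
t=24: ready={A,E,G,H} → run H
t=25: ready={A,E,G,H} → run H
t=26: ready={A,E,G,H} → run H
t=27: ready={A,E,G} → run E
t=28: ready={A,E,G} → run E
t=29: ready={A,E,G} → run E
t=30: ready={A,E,G} → run E
t=31: ready={A,G} → run G
t=32: ready={A,G} → run G
t=33: ready={A,G} → run G
t=34: ready={A} → run A
t=35: ready={A} → run A
t=36: (idle)
t=37: (idle)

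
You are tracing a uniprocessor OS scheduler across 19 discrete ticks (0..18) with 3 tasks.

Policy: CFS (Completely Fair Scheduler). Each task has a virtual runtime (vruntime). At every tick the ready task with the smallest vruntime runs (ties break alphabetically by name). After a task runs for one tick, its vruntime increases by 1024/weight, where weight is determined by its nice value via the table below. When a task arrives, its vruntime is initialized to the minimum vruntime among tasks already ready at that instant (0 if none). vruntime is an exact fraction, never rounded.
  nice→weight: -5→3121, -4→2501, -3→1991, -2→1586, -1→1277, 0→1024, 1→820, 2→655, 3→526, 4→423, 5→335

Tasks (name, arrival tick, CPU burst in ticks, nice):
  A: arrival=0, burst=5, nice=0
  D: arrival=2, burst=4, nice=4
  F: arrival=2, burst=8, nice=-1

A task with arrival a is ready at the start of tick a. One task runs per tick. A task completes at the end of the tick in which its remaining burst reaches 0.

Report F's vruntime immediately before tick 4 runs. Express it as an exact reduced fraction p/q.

t=0: vr[A=0] → run A
t=1: vr[A=1] → run A
t=2: vr[A=2 D=2 F=2] → run A
t=3: vr[A=3 D=2 F=2] → run D
t=4: vr[A=3 D=1870/423 F=2] → run F
t=5: vr[A=3 D=1870/423 F=3578/1277] → run F
t=6: vr[A=3 D=1870/423 F=4602/1277] → run A
t=7: vr[A=4 D=1870/423 F=4602/1277] → run F
t=8: vr[A=4 D=1870/423 F=5626/1277] → run A
t=9: vr[D=1870/423 F=5626/1277] → run F
t=10: vr[D=1870/423 F=6650/1277] → run D
t=11: vr[D=2894/423 F=6650/1277] → run F
t=12: vr[D=2894/423 F=7674/1277] → run F
t=13: vr[D=2894/423 F=8698/1277] → run F
t=14: vr[D=2894/423 F=9722/1277] → run D
t=15: vr[D=1306/141 F=9722/1277] → run F
t=16: vr[D=1306/141] → run D
t=17: (idle)
t=18: (idle)

vruntime(F, start of tick 4) = 2/1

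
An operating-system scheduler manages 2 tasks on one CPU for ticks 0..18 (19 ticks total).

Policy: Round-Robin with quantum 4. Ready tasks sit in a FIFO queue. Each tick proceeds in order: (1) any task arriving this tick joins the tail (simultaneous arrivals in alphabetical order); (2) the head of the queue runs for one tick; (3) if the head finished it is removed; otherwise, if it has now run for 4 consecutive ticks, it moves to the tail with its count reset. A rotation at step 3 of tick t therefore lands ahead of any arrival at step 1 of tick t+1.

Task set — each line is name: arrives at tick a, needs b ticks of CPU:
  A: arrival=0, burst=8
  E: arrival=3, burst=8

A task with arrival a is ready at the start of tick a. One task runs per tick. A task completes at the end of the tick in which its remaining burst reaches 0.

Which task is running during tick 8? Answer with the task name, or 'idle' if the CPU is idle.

running at tick 8 = A

t=0: queue=[A] q_used=0 → run A
t=1: queue=[A] q_used=1 → run A
t=2: queue=[A] q_used=2 → run A
t=3: queue=[A,E] q_used=3 → run A
t=4: queue=[E,A] q_used=0 → run E
t=5: queue=[E,A] q_used=1 → run E
t=6: queue=[E,A] q_used=2 → run E
t=7: queue=[E,A] q_used=3 → run E
t=8: queue=[A,E] q_used=0 → run A
t=9: queue=[A,E] q_used=1 → run A
t=10: queue=[A,E] q_used=2 → run A
t=11: queue=[A,E] q_used=3 → run A
t=12: queue=[E] q_used=0 → run E
t=13: queue=[E] q_used=1 → run E
t=14: queue=[E] q_used=2 → run E
t=15: queue=[E] q_used=3 → run E
t=16: (idle)
t=17: (idle)
t=18: (idle)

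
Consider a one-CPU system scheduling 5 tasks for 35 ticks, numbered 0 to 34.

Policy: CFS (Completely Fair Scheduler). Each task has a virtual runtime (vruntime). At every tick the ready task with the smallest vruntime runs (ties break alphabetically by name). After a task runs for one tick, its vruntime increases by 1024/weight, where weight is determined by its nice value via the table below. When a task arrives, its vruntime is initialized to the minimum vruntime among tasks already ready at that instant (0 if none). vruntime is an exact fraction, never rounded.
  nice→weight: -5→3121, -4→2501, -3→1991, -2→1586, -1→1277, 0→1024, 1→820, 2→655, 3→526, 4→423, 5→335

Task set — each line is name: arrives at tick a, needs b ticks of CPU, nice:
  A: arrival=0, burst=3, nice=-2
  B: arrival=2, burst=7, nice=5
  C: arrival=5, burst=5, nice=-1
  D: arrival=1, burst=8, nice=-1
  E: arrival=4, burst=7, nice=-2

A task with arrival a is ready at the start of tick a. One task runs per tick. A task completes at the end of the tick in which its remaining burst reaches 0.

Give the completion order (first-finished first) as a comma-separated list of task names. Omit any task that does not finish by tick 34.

t=0: vr[A=0] → run A
t=1: vr[A=512/793 D=512/793] → run A
t=2: vr[A=1024/793 B=512/793 D=512/793] → run B
t=3: vr[A=1024/793 B=983552/265655 D=512/793] → run D
t=4: vr[A=1024/793 B=983552/265655 D=1465856/1012661 E=1024/793] → run A
t=5: vr[B=983552/265655 C=1024/793 D=1465856/1012661 E=1024/793] → run C
t=6: vr[B=983552/265655 C=2119680/1012661 D=1465856/1012661 E=1024/793] → run E
t=7: vr[B=983552/265655 C=2119680/1012661 D=1465856/1012661 E=1536/793] → run D
t=8: vr[B=983552/265655 C=2119680/1012661 D=2277888/1012661 E=1536/793] → run E
t=9: vr[B=983552/265655 C=2119680/1012661 D=2277888/1012661 E=2048/793] → run C
t=10: vr[B=983552/265655 C=2931712/1012661 D=2277888/1012661 E=2048/793] → run D
t=11: vr[B=983552/265655 C=2931712/1012661 D=3089920/1012661 E=2048/793] → run E
t=12: vr[B=983552/265655 C=2931712/1012661 D=3089920/1012661 E=2560/793] → run C
t=13: vr[B=983552/265655 C=3743744/1012661 D=3089920/1012661 E=2560/793] → run D
t=14: vr[B=983552/265655 C=3743744/1012661 D=3901952/1012661 E=2560/793] → run E
t=15: vr[B=983552/265655 C=3743744/1012661 D=3901952/1012661 E=3072/793] → run C
t=16: vr[B=983552/265655 C=4555776/1012661 D=3901952/1012661 E=3072/793] → run B
t=17: vr[B=1795584/265655 C=4555776/1012661 D=3901952/1012661 E=3072/793] → run D
t=18: vr[B=1795584/265655 C=4555776/1012661 D=4713984/1012661 E=3072/793] → run E
t=19: vr[B=1795584/265655 C=4555776/1012661 D=4713984/1012661 E=3584/793] → run C
t=20: vr[B=1795584/265655 D=4713984/1012661 E=3584/793] → run E
t=21: vr[B=1795584/265655 D=4713984/1012661 E=4096/793] → run D
t=22: vr[B=1795584/265655 D=5526016/1012661 E=4096/793] → run E
t=23: vr[B=1795584/265655 D=5526016/1012661] → run D
t=24: vr[B=1795584/265655 D=6338048/1012661] → run D
t=25: vr[B=1795584/265655] → run B
t=26: vr[B=2607616/265655] → run B
t=27: vr[B=3419648/265655] → run B
t=28: vr[B=846336/53131] → run B
t=29: vr[B=5043712/265655] → run B
t=30: (idle)
t=31: (idle)
t=32: (idle)
t=33: (idle)
t=34: (idle)

completion order = A, C, E, D, B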